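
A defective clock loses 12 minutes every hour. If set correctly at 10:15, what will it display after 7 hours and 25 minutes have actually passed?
For every 60 true minutes, the faulty clock advances 60 - 12 = 48 minutes.
True elapsed: 7 hours and 25 minutes = 445 minutes.
Faulty clock advances: 445 x 48/60 = 356 minutes (drift: 89 minutes behind).
Shown time: 10:15 + 356 minutes = 4:11.

Final answer: 4:11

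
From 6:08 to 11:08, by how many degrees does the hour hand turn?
The hour hand moves 0.5 degrees per minute.
Time elapsed: 11:08 - 6:08 = 300 minutes
Angular displacement: 300 x 0.5 = 150 degrees

Final answer: 150 degrees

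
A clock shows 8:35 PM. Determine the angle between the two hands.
Hour hand position: 8 x 30 + 35 x 0.5 = 257.5 degrees
Minute hand position: 35 x 6 = 210 degrees
Difference: |257.5 - 210| = 47.5 degrees
The angle between the hands is 47.5 degrees

Final answer: 47.5 degrees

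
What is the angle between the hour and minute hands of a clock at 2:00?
Hour hand position: 2 x 30 + 0 x 0.5 = 60 degrees
Minute hand position: 0 x 6 = 0 degrees
Difference: |60 - 0| = 60 degrees
The angle between the hands is 60 degrees

Final answer: 60 degrees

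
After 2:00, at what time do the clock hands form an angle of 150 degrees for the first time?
At t minutes past 2:00, the hour hand is at 30 x 2 + 0.5t degrees and the minute hand is at 6t degrees.
The smaller angle between them is 150 degrees when |30H - 5.5t| = 150 or |30H - 5.5t| = 210.
With H = 2, solve 30 x 2 - 5.5t = +/- target for each target:
  t = (30 x 2 - 150) / 5.5 = -16.36 (outside (0, 60))
  t = (30 x 2 + 150) / 5.5 = 38.18
  t = (30 x 2 - 210) / 5.5 = -27.27 (outside (0, 60))
  t = (30 x 2 + 210) / 5.5 = 49.09
Valid solutions in (0, 60): {38.18, 49.09} minutes.
The first occurrence is t = 38.18 minutes.
The hands form a 150-degree angle at 38.18 minutes past 2:00.

Final answer: 38.18 minutes past 2:00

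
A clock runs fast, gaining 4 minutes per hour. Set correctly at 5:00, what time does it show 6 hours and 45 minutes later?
For every 60 true minutes, the faulty clock advances 60 + 4 = 64 minutes.
True elapsed: 6 hours and 45 minutes = 405 minutes.
Faulty clock advances: 405 x 64/60 = 432 minutes (drift: 27 minutes ahead).
Shown time: 5:00 + 432 minutes = 12:12.

Final answer: 12:12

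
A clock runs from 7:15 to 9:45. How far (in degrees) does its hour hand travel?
The hour hand moves 0.5 degrees per minute.
Time elapsed: 9:45 - 7:15 = 150 minutes
Angular displacement: 150 x 0.5 = 75 degrees

Final answer: 75 degrees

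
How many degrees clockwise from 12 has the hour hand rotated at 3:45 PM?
The hour hand moves 30 degrees per hour and 0.5 degrees per minute.
At 3:45: (3) x 30 + 45 x 0.5 = 90 + 22.5 = 112.5 degrees

Final answer: 112.5 degrees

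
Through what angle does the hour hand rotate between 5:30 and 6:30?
The hour hand moves 0.5 degrees per minute.
Time elapsed: 6:30 - 5:30 = 60 minutes
Angular displacement: 60 x 0.5 = 30 degrees

Final answer: 30 degrees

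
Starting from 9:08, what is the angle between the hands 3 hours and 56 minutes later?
First find the time 3 hours and 56 minutes after 9:08.
Total minutes: 9 x 60 + 8 + 3 x 60 + 56 = 784.
784 mod 720 = 64 minutes = 1:04.
Now compute the angle at 1:04:
Hour hand: 1 x 30 + 4 x 0.5 = 32 degrees
Minute hand: 4 x 6 = 24 degrees
Difference: |32 - 24| = 8 degrees
The angle is 8 degrees

Final answer: 8 degrees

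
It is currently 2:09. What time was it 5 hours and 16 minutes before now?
Starting time: 2:09 = 129 total minutes past 12:00
Subtracting: 5 hours and 16 minutes = 316 minutes
129 - 316 = -187 (negative, add 12 hours = 720) = 533 minutes
= 8 hours and 53 minutes past 12:00 = 8:53

Final answer: 8:53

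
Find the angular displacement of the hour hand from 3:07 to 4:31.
The hour hand moves 0.5 degrees per minute.
Time elapsed: 4:31 - 3:07 = 84 minutes
Angular displacement: 84 x 0.5 = 42 degrees

Final answer: 42 degrees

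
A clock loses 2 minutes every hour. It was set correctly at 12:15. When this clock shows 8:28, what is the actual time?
For every 60 true minutes, the faulty clock advances 58 minutes, so 1 faulty-clock minute corresponds to 60/58 true minutes.
From 12:15 to 8:28 on the faulty dial is 493 minutes.
True elapsed: 493 x 60/58 = 510 minutes = 8 hours and 30 minutes.
True time: 12:15 + 8 hours and 30 minutes = 8:45.

Final answer: 8:45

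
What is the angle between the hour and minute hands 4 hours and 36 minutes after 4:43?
First find the time 4 hours and 36 minutes after 4:43.
Total minutes: 4 x 60 + 43 + 4 x 60 + 36 = 559.
559 mod 720 = 559 minutes = 9:19.
Now compute the angle at 9:19:
Hour hand: 9 x 30 + 19 x 0.5 = 279.5 degrees
Minute hand: 19 x 6 = 114 degrees
Difference: |279.5 - 114| = 165.5 degrees
The angle is 165.5 degrees

Final answer: 165.5 degrees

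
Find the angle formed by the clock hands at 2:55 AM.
Hour hand position: 2 x 30 + 55 x 0.5 = 87.5 degrees
Minute hand position: 55 x 6 = 330 degrees
Difference: |87.5 - 330| = 242.5 degrees
Since 242.5 > 180, the smaller angle is 360 - 242.5 = 117.5 degrees

Final answer: 117.5 degrees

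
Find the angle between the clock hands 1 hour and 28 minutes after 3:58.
First find the time 1 hour and 28 minutes after 3:58.
Total minutes: 3 x 60 + 58 + 1 x 60 + 28 = 326.
326 mod 720 = 326 minutes = 5:26.
Now compute the angle at 5:26:
Hour hand: 5 x 30 + 26 x 0.5 = 163 degrees
Minute hand: 26 x 6 = 156 degrees
Difference: |163 - 156| = 7 degrees
The angle is 7 degrees

Final answer: 7 degrees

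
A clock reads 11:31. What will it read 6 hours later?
Starting time: 11:31
Adding 0 minutes to 31 minutes: 31 + 0 = 31 minutes
Adding 6 hours: 11 + 6 = 17 - 12 = 5
Final time: 5:31

Final answer: 5:31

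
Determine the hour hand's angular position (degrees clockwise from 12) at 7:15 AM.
The hour hand moves 30 degrees per hour and 0.5 degrees per minute.
At 7:15: (7) x 30 + 15 x 0.5 = 210 + 7.5 = 217.5 degrees

Final answer: 217.5 degrees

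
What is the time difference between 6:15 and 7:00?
From 6:15 to 7:00:
(7 x 60 + 0) - (6 x 60 + 15) = 420 - 375 = 45 minutes
= 45 minutes

Final answer: 45 minutes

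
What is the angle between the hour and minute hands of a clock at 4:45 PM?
Hour hand position: 4 x 30 + 45 x 0.5 = 142.5 degrees
Minute hand position: 45 x 6 = 270 degrees
Difference: |142.5 - 270| = 127.5 degrees
The angle between the hands is 127.5 degrees

Final answer: 127.5 degrees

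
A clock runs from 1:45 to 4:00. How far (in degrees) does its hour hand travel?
The hour hand moves 0.5 degrees per minute.
Time elapsed: 4:00 - 1:45 = 135 minutes
Angular displacement: 135 x 0.5 = 67.5 degrees

Final answer: 67.5 degrees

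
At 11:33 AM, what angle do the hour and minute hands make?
Hour hand position: 11 x 30 + 33 x 0.5 = 346.5 degrees
Minute hand position: 33 x 6 = 198 degrees
Difference: |346.5 - 198| = 148.5 degrees
The angle between the hands is 148.5 degrees

Final answer: 148.5 degrees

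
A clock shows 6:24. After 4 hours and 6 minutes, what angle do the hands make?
First find the time 4 hours and 6 minutes after 6:24.
Total minutes: 6 x 60 + 24 + 4 x 60 + 6 = 630.
630 mod 720 = 630 minutes = 10:30.
Now compute the angle at 10:30:
Hour hand: 10 x 30 + 30 x 0.5 = 315 degrees
Minute hand: 30 x 6 = 180 degrees
Difference: |315 - 180| = 135 degrees
The angle is 135 degrees

Final answer: 135 degrees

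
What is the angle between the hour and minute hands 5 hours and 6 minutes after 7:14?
First find the time 5 hours and 6 minutes after 7:14.
Total minutes: 7 x 60 + 14 + 5 x 60 + 6 = 740.
740 mod 720 = 20 minutes = 12:20.
Now compute the angle at 12:20:
Hour hand: 0 x 30 + 20 x 0.5 = 10 degrees
Minute hand: 20 x 6 = 120 degrees
Difference: |10 - 120| = 110 degrees
The angle is 110 degrees

Final answer: 110 degrees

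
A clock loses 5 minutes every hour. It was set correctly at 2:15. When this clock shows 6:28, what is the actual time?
For every 60 true minutes, the faulty clock advances 55 minutes, so 1 faulty-clock minute corresponds to 60/55 true minutes.
From 2:15 to 6:28 on the faulty dial is 253 minutes.
True elapsed: 253 x 60/55 = 276 minutes = 4 hours and 36 minutes.
True time: 2:15 + 4 hours and 36 minutes = 6:51.

Final answer: 6:51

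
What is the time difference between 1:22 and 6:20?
From 1:22 to 6:20:
(6 x 60 + 20) - (1 x 60 + 22) = 380 - 82 = 298 minutes
= 4 hours and 58 minutes

Final answer: 4 hours and 58 minutes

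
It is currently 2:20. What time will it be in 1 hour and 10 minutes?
Starting time: 2:20
Adding 10 minutes to 20 minutes: 20 + 10 = 30 minutes
Adding 1 hour: 2 + 1 = 3
Final time: 3:30

Final answer: 3:30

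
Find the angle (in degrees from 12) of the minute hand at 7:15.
The minute hand moves 6 degrees per minute.
At 7:15: 15 x 6 = 90 degrees

Final answer: 90 degrees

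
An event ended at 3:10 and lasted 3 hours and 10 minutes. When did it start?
Starting time: 3:10 = 190 total minutes past 12:00
Subtracting: 3 hours and 10 minutes = 190 minutes
190 - 190 = 0 minutes
= 0 minutes past 12:00 = 12:00

Final answer: 12:00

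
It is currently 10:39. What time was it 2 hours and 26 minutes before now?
Starting time: 10:39 = 639 total minutes past 12:00
Subtracting: 2 hours and 26 minutes = 146 minutes
639 - 146 = 493 minutes
= 8 hours and 13 minutes past 12:00 = 8:13

Final answer: 8:13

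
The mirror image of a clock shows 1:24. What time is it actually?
Reflection across the vertical (12-6) axis maps a hand at angle A degrees to (360 - A) degrees, which sends a reading of T minutes past 12:00 to (720 - T) minutes past 12:00.
Mirror reads 1:24 = 84 minutes past 12:00.
Actual time: (720 - 84) mod 720 = 636 minutes = 10:36.

Final answer: 10:36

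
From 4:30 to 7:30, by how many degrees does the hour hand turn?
The hour hand moves 0.5 degrees per minute.
Time elapsed: 7:30 - 4:30 = 180 minutes
Angular displacement: 180 x 0.5 = 90 degrees

Final answer: 90 degrees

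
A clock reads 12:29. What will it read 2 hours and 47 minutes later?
Starting time: 12:29
Adding 47 minutes to 29 minutes: 29 + 47 = 76 minutes = 1 hour and 16 minutes
Adding 2 hours: 12 + 2 + 1 (carry) = 15 - 12 = 3
Final time: 3:16

Final answer: 3:16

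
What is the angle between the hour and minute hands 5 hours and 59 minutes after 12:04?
First find the time 5 hours and 59 minutes after 12:04.
Total minutes: 12 x 60 + 4 + 5 x 60 + 59 = 1083.
1083 mod 720 = 363 minutes = 6:03.
Now compute the angle at 6:03:
Hour hand: 6 x 30 + 3 x 0.5 = 181.5 degrees
Minute hand: 3 x 6 = 18 degrees
Difference: |181.5 - 18| = 163.5 degrees
The angle is 163.5 degrees

Final answer: 163.5 degrees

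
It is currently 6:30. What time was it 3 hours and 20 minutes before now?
Starting time: 6:30 = 390 total minutes past 12:00
Subtracting: 3 hours and 20 minutes = 200 minutes
390 - 200 = 190 minutes
= 3 hours and 10 minutes past 12:00 = 3:10

Final answer: 3:10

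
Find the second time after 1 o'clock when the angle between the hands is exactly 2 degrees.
At t minutes past 1:00, the hour hand is at 30 x 1 + 0.5t degrees and the minute hand is at 6t degrees.
The smaller angle between them is 2 degrees when |30H - 5.5t| = 2 or |30H - 5.5t| = 358.
With H = 1, solve 30 x 1 - 5.5t = +/- target for each target:
  t = (30 x 1 - 2) / 5.5 = 5.09
  t = (30 x 1 + 2) / 5.5 = 5.82
  t = (30 x 1 - 358) / 5.5 = -59.64 (outside (0, 60))
  t = (30 x 1 + 358) / 5.5 = 70.55 (outside (0, 60))
Valid solutions in (0, 60): {5.09, 5.82} minutes.
The second occurrence is t = 5.82 minutes.
The hands form a 2-degree angle at 5.82 minutes past 1:00.

Final answer: 5.82 minutes past 1:00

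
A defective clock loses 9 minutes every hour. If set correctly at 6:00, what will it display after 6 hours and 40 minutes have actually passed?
For every 60 true minutes, the faulty clock advances 60 - 9 = 51 minutes.
True elapsed: 6 hours and 40 minutes = 400 minutes.
Faulty clock advances: 400 x 51/60 = 340 minutes (drift: 60 minutes behind).
Shown time: 6:00 + 340 minutes = 11:40.

Final answer: 11:40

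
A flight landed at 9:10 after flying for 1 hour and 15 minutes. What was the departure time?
Starting time: 9:10 = 550 total minutes past 12:00
Subtracting: 1 hour and 15 minutes = 75 minutes
550 - 75 = 475 minutes
= 7 hours and 55 minutes past 12:00 = 7:55

Final answer: 7:55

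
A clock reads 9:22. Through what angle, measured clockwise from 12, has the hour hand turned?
The hour hand moves 30 degrees per hour and 0.5 degrees per minute.
At 9:22: (9) x 30 + 22 x 0.5 = 270 + 11 = 281 degrees

Final answer: 281 degrees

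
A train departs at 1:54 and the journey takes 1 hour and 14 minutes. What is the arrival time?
Starting time: 1:54
Adding 14 minutes to 54 minutes: 54 + 14 = 68 minutes = 1 hour and 8 minutes
Adding 1 hour: 1 + 1 + 1 (carry) = 3
Final time: 3:08

Final answer: 3:08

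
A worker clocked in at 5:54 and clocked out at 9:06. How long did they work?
From 5:54 to 9:06:
(9 x 60 + 6) - (5 x 60 + 54) = 546 - 354 = 192 minutes
= 3 hours and 12 minutes

Final answer: 3 hours and 12 minutes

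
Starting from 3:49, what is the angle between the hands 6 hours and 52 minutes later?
First find the time 6 hours and 52 minutes after 3:49.
Total minutes: 3 x 60 + 49 + 6 x 60 + 52 = 641.
641 mod 720 = 641 minutes = 10:41.
Now compute the angle at 10:41:
Hour hand: 10 x 30 + 41 x 0.5 = 320.5 degrees
Minute hand: 41 x 6 = 246 degrees
Difference: |320.5 - 246| = 74.5 degrees
The angle is 74.5 degrees

Final answer: 74.5 degrees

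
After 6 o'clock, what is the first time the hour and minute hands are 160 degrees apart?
At t minutes past 6:00, the hour hand is at 30 x 6 + 0.5t degrees and the minute hand is at 6t degrees.
The smaller angle between them is 160 degrees when |30H - 5.5t| = 160 or |30H - 5.5t| = 200.
With H = 6, solve 30 x 6 - 5.5t = +/- target for each target:
  t = (30 x 6 - 160) / 5.5 = 3.64
  t = (30 x 6 + 160) / 5.5 = 61.82 (outside (0, 60))
  t = (30 x 6 - 200) / 5.5 = -3.64 (outside (0, 60))
  t = (30 x 6 + 200) / 5.5 = 69.09 (outside (0, 60))
Valid solutions in (0, 60): {3.64} minutes.
The first occurrence is t = 3.64 minutes.
The hands form a 160-degree angle at 3.64 minutes past 6:00.

Final answer: 3.64 minutes past 6:00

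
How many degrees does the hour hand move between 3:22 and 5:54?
The hour hand moves 0.5 degrees per minute.
Time elapsed: 5:54 - 3:22 = 152 minutes
Angular displacement: 152 x 0.5 = 76 degrees

Final answer: 76 degrees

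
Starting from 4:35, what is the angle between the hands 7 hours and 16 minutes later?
First find the time 7 hours and 16 minutes after 4:35.
Total minutes: 4 x 60 + 35 + 7 x 60 + 16 = 711.
711 mod 720 = 711 minutes = 11:51.
Now compute the angle at 11:51:
Hour hand: 11 x 30 + 51 x 0.5 = 355.5 degrees
Minute hand: 51 x 6 = 306 degrees
Difference: |355.5 - 306| = 49.5 degrees
The angle is 49.5 degrees

Final answer: 49.5 degrees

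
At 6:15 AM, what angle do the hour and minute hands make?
Hour hand position: 6 x 30 + 15 x 0.5 = 187.5 degrees
Minute hand position: 15 x 6 = 90 degrees
Difference: |187.5 - 90| = 97.5 degrees
The angle between the hands is 97.5 degrees

Final answer: 97.5 degrees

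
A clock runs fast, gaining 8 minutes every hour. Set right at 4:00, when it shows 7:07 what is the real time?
For every 60 true minutes, the faulty clock advances 68 minutes, so 1 faulty-clock minute corresponds to 60/68 true minutes.
From 4:00 to 7:07 on the faulty dial is 187 minutes.
True elapsed: 187 x 60/68 = 165 minutes = 2 hours and 45 minutes.
True time: 4:00 + 2 hours and 45 minutes = 6:45.

Final answer: 6:45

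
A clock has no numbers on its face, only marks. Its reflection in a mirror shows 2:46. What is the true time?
Reflection across the vertical (12-6) axis maps a hand at angle A degrees to (360 - A) degrees, which sends a reading of T minutes past 12:00 to (720 - T) minutes past 12:00.
Mirror reads 2:46 = 166 minutes past 12:00.
Actual time: (720 - 166) mod 720 = 554 minutes = 9:14.

Final answer: 9:14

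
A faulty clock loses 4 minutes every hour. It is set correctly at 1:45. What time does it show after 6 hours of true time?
For every 60 true minutes, the faulty clock advances 60 - 4 = 56 minutes.
True elapsed: 6 hours = 360 minutes.
Faulty clock advances: 360 x 56/60 = 336 minutes (drift: 24 minutes behind).
Shown time: 1:45 + 336 minutes = 7:21.

Final answer: 7:21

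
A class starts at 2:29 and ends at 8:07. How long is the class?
From 2:29 to 8:07:
(8 x 60 + 7) - (2 x 60 + 29) = 487 - 149 = 338 minutes
= 5 hours and 38 minutes

Final answer: 5 hours and 38 minutes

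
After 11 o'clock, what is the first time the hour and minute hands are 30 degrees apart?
At t minutes past 11:00, the hour hand is at 30 x 11 + 0.5t degrees and the minute hand is at 6t degrees.
The smaller angle between them is 30 degrees when |30H - 5.5t| = 30 or |30H - 5.5t| = 330.
With H = 11, solve 30 x 11 - 5.5t = +/- target for each target:
  t = (30 x 11 - 30) / 5.5 = 54.55
  t = (30 x 11 + 30) / 5.5 = 65.45 (outside (0, 60))
  t = (30 x 11 - 330) / 5.5 = 0 (outside (0, 60))
  t = (30 x 11 + 330) / 5.5 = 120 (outside (0, 60))
Valid solutions in (0, 60): {54.55} minutes.
The first occurrence is t = 54.55 minutes.
The hands form a 30-degree angle at 54.55 minutes past 11:00.

Final answer: 54.55 minutes past 11:00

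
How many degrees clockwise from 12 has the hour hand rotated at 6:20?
The hour hand moves 30 degrees per hour and 0.5 degrees per minute.
At 6:20: (6) x 30 + 20 x 0.5 = 180 + 10 = 190 degrees

Final answer: 190 degrees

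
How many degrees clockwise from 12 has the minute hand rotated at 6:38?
The minute hand moves 6 degrees per minute.
At 6:38: 38 x 6 = 228 degrees

Final answer: 228 degrees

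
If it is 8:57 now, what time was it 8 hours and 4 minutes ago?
Starting time: 8:57 = 537 total minutes past 12:00
Subtracting: 8 hours and 4 minutes = 484 minutes
537 - 484 = 53 minutes
= 53 minutes past 12:00 = 12:53

Final answer: 12:53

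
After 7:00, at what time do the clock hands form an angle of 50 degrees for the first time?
At t minutes past 7:00, the hour hand is at 30 x 7 + 0.5t degrees and the minute hand is at 6t degrees.
The smaller angle between them is 50 degrees when |30H - 5.5t| = 50 or |30H - 5.5t| = 310.
With H = 7, solve 30 x 7 - 5.5t = +/- target for each target:
  t = (30 x 7 - 50) / 5.5 = 29.09
  t = (30 x 7 + 50) / 5.5 = 47.27
  t = (30 x 7 - 310) / 5.5 = -18.18 (outside (0, 60))
  t = (30 x 7 + 310) / 5.5 = 94.55 (outside (0, 60))
Valid solutions in (0, 60): {29.09, 47.27} minutes.
The first occurrence is t = 29.09 minutes.
The hands form a 50-degree angle at 29.09 minutes past 7:00.

Final answer: 29.09 minutes past 7:00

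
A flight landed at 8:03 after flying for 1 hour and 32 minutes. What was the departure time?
Starting time: 8:03 = 483 total minutes past 12:00
Subtracting: 1 hour and 32 minutes = 92 minutes
483 - 92 = 391 minutes
= 6 hours and 31 minutes past 12:00 = 6:31

Final answer: 6:31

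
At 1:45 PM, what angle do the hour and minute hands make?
Hour hand position: 1 x 30 + 45 x 0.5 = 52.5 degrees
Minute hand position: 45 x 6 = 270 degrees
Difference: |52.5 - 270| = 217.5 degrees
Since 217.5 > 180, the smaller angle is 360 - 217.5 = 142.5 degrees

Final answer: 142.5 degrees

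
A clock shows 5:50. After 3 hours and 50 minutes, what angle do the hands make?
First find the time 3 hours and 50 minutes after 5:50.
Total minutes: 5 x 60 + 50 + 3 x 60 + 50 = 580.
580 mod 720 = 580 minutes = 9:40.
Now compute the angle at 9:40:
Hour hand: 9 x 30 + 40 x 0.5 = 290 degrees
Minute hand: 40 x 6 = 240 degrees
Difference: |290 - 240| = 50 degrees
The angle is 50 degrees

Final answer: 50 degrees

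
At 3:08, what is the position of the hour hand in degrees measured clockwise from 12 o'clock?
The hour hand moves 30 degrees per hour and 0.5 degrees per minute.
At 3:08: (3) x 30 + 8 x 0.5 = 90 + 4 = 94 degrees

Final answer: 94 degrees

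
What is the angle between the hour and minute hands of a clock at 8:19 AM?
Hour hand position: 8 x 30 + 19 x 0.5 = 249.5 degrees
Minute hand position: 19 x 6 = 114 degrees
Difference: |249.5 - 114| = 135.5 degrees
The angle between the hands is 135.5 degrees

Final answer: 135.5 degrees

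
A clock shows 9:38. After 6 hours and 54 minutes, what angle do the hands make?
First find the time 6 hours and 54 minutes after 9:38.
Total minutes: 9 x 60 + 38 + 6 x 60 + 54 = 992.
992 mod 720 = 272 minutes = 4:32.
Now compute the angle at 4:32:
Hour hand: 4 x 30 + 32 x 0.5 = 136 degrees
Minute hand: 32 x 6 = 192 degrees
Difference: |136 - 192| = 56 degrees
The angle is 56 degrees

Final answer: 56 degrees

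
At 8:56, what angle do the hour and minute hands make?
Hour hand position: 8 x 30 + 56 x 0.5 = 268 degrees
Minute hand position: 56 x 6 = 336 degrees
Difference: |268 - 336| = 68 degrees
The angle between the hands is 68 degrees

Final answer: 68 degrees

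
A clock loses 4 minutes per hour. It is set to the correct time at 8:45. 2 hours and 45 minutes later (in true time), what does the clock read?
For every 60 true minutes, the faulty clock advances 60 - 4 = 56 minutes.
True elapsed: 2 hours and 45 minutes = 165 minutes.
Faulty clock advances: 165 x 56/60 = 154 minutes (drift: 11 minutes behind).
Shown time: 8:45 + 154 minutes = 11:19.

Final answer: 11:19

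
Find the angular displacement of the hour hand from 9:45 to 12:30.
The hour hand moves 0.5 degrees per minute.
Time elapsed: 12:30 - 9:45 = 165 minutes
Angular displacement: 165 x 0.5 = 82.5 degrees

Final answer: 82.5 degrees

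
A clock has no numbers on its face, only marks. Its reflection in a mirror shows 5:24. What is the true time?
Reflection across the vertical (12-6) axis maps a hand at angle A degrees to (360 - A) degrees, which sends a reading of T minutes past 12:00 to (720 - T) minutes past 12:00.
Mirror reads 5:24 = 324 minutes past 12:00.
Actual time: (720 - 324) mod 720 = 396 minutes = 6:36.

Final answer: 6:36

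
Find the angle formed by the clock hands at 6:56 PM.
Hour hand position: 6 x 30 + 56 x 0.5 = 208 degrees
Minute hand position: 56 x 6 = 336 degrees
Difference: |208 - 336| = 128 degrees
The angle between the hands is 128 degrees

Final answer: 128 degrees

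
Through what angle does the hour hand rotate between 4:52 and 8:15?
The hour hand moves 0.5 degrees per minute.
Time elapsed: 8:15 - 4:52 = 203 minutes
Angular displacement: 203 x 0.5 = 101.5 degrees

Final answer: 101.5 degrees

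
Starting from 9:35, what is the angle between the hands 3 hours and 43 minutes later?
First find the time 3 hours and 43 minutes after 9:35.
Total minutes: 9 x 60 + 35 + 3 x 60 + 43 = 798.
798 mod 720 = 78 minutes = 1:18.
Now compute the angle at 1:18:
Hour hand: 1 x 30 + 18 x 0.5 = 39 degrees
Minute hand: 18 x 6 = 108 degrees
Difference: |39 - 108| = 69 degrees
The angle is 69 degrees

Final answer: 69 degrees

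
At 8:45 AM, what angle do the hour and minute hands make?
Hour hand position: 8 x 30 + 45 x 0.5 = 262.5 degrees
Minute hand position: 45 x 6 = 270 degrees
Difference: |262.5 - 270| = 7.5 degrees
The angle between the hands is 7.5 degrees

Final answer: 7.5 degrees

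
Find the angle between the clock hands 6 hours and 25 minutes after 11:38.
First find the time 6 hours and 25 minutes after 11:38.
Total minutes: 11 x 60 + 38 + 6 x 60 + 25 = 1083.
1083 mod 720 = 363 minutes = 6:03.
Now compute the angle at 6:03:
Hour hand: 6 x 30 + 3 x 0.5 = 181.5 degrees
Minute hand: 3 x 6 = 18 degrees
Difference: |181.5 - 18| = 163.5 degrees
The angle is 163.5 degrees

Final answer: 163.5 degrees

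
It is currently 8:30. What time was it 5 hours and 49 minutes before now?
Starting time: 8:30 = 510 total minutes past 12:00
Subtracting: 5 hours and 49 minutes = 349 minutes
510 - 349 = 161 minutes
= 2 hours and 41 minutes past 12:00 = 2:41

Final answer: 2:41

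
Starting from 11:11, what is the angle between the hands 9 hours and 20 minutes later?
First find the time 9 hours and 20 minutes after 11:11.
Total minutes: 11 x 60 + 11 + 9 x 60 + 20 = 1231.
1231 mod 720 = 511 minutes = 8:31.
Now compute the angle at 8:31:
Hour hand: 8 x 30 + 31 x 0.5 = 255.5 degrees
Minute hand: 31 x 6 = 186 degrees
Difference: |255.5 - 186| = 69.5 degrees
The angle is 69.5 degrees

Final answer: 69.5 degrees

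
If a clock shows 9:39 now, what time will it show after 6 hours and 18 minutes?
Starting time: 9:39
Adding 18 minutes to 39 minutes: 39 + 18 = 57 minutes
Adding 6 hours: 9 + 6 = 15 - 12 = 3
Final time: 3:57

Final answer: 3:57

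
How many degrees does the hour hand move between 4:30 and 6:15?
The hour hand moves 0.5 degrees per minute.
Time elapsed: 6:15 - 4:30 = 105 minutes
Angular displacement: 105 x 0.5 = 52.5 degrees

Final answer: 52.5 degrees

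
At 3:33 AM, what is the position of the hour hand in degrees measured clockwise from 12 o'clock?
The hour hand moves 30 degrees per hour and 0.5 degrees per minute.
At 3:33: (3) x 30 + 33 x 0.5 = 90 + 16.5 = 106.5 degrees

Final answer: 106.5 degrees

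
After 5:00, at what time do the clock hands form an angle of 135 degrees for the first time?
At t minutes past 5:00, the hour hand is at 30 x 5 + 0.5t degrees and the minute hand is at 6t degrees.
The smaller angle between them is 135 degrees when |30H - 5.5t| = 135 or |30H - 5.5t| = 225.
With H = 5, solve 30 x 5 - 5.5t = +/- target for each target:
  t = (30 x 5 - 135) / 5.5 = 2.73
  t = (30 x 5 + 135) / 5.5 = 51.82
  t = (30 x 5 - 225) / 5.5 = -13.64 (outside (0, 60))
  t = (30 x 5 + 225) / 5.5 = 68.18 (outside (0, 60))
Valid solutions in (0, 60): {2.73, 51.82} minutes.
The first occurrence is t = 2.73 minutes.
The hands form a 135-degree angle at 2.73 minutes past 5:00.

Final answer: 2.73 minutes past 5:00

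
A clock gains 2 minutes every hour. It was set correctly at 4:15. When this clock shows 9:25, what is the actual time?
For every 60 true minutes, the faulty clock advances 62 minutes, so 1 faulty-clock minute corresponds to 60/62 true minutes.
From 4:15 to 9:25 on the faulty dial is 310 minutes.
True elapsed: 310 x 60/62 = 300 minutes = 5 hours.
True time: 4:15 + 5 hours = 9:15.

Final answer: 9:15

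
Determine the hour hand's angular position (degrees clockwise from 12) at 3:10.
The hour hand moves 30 degrees per hour and 0.5 degrees per minute.
At 3:10: (3) x 30 + 10 x 0.5 = 90 + 5 = 95 degrees

Final answer: 95 degrees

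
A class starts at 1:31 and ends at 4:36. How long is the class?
From 1:31 to 4:36:
(4 x 60 + 36) - (1 x 60 + 31) = 276 - 91 = 185 minutes
= 3 hours and 5 minutes

Final answer: 3 hours and 5 minutes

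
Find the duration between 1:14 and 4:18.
From 1:14 to 4:18:
(4 x 60 + 18) - (1 x 60 + 14) = 258 - 74 = 184 minutes
= 3 hours and 4 minutes

Final answer: 3 hours and 4 minutes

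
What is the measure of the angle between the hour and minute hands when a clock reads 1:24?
Hour hand position: 1 x 30 + 24 x 0.5 = 42 degrees
Minute hand position: 24 x 6 = 144 degrees
Difference: |42 - 144| = 102 degrees
The angle between the hands is 102 degrees

Final answer: 102 degrees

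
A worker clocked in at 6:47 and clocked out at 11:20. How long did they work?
From 6:47 to 11:20:
(11 x 60 + 20) - (6 x 60 + 47) = 680 - 407 = 273 minutes
= 4 hours and 33 minutes

Final answer: 4 hours and 33 minutes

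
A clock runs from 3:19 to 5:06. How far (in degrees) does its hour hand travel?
The hour hand moves 0.5 degrees per minute.
Time elapsed: 5:06 - 3:19 = 107 minutes
Angular displacement: 107 x 0.5 = 53.5 degrees

Final answer: 53.5 degrees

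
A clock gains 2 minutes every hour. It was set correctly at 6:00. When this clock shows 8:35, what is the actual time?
For every 60 true minutes, the faulty clock advances 62 minutes, so 1 faulty-clock minute corresponds to 60/62 true minutes.
From 6:00 to 8:35 on the faulty dial is 155 minutes.
True elapsed: 155 x 60/62 = 150 minutes = 2 hours and 30 minutes.
True time: 6:00 + 2 hours and 30 minutes = 8:30.

Final answer: 8:30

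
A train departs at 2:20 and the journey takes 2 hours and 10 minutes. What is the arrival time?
Starting time: 2:20
Adding 10 minutes to 20 minutes: 20 + 10 = 30 minutes
Adding 2 hours: 2 + 2 = 4
Final time: 4:30

Final answer: 4:30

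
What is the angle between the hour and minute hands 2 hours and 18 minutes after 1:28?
First find the time 2 hours and 18 minutes after 1:28.
Total minutes: 1 x 60 + 28 + 2 x 60 + 18 = 226.
226 mod 720 = 226 minutes = 3:46.
Now compute the angle at 3:46:
Hour hand: 3 x 30 + 46 x 0.5 = 113 degrees
Minute hand: 46 x 6 = 276 degrees
Difference: |113 - 276| = 163 degrees
The angle is 163 degrees

Final answer: 163 degrees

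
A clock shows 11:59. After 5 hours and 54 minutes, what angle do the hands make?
First find the time 5 hours and 54 minutes after 11:59.
Total minutes: 11 x 60 + 59 + 5 x 60 + 54 = 1073.
1073 mod 720 = 353 minutes = 5:53.
Now compute the angle at 5:53:
Hour hand: 5 x 30 + 53 x 0.5 = 176.5 degrees
Minute hand: 53 x 6 = 318 degrees
Difference: |176.5 - 318| = 141.5 degrees
The angle is 141.5 degrees

Final answer: 141.5 degrees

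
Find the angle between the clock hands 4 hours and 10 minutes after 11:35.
First find the time 4 hours and 10 minutes after 11:35.
Total minutes: 11 x 60 + 35 + 4 x 60 + 10 = 945.
945 mod 720 = 225 minutes = 3:45.
Now compute the angle at 3:45:
Hour hand: 3 x 30 + 45 x 0.5 = 112.5 degrees
Minute hand: 45 x 6 = 270 degrees
Difference: |112.5 - 270| = 157.5 degrees
The angle is 157.5 degrees

Final answer: 157.5 degrees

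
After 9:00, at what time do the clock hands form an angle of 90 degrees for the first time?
At t minutes past 9:00, the hour hand is at 30 x 9 + 0.5t degrees and the minute hand is at 6t degrees.
The smaller angle between them is 90 degrees when |30H - 5.5t| = 90 or |30H - 5.5t| = 270.
With H = 9, solve 30 x 9 - 5.5t = +/- target for each target:
  t = (30 x 9 - 90) / 5.5 = 32.73
  t = (30 x 9 + 90) / 5.5 = 65.45 (outside (0, 60))
  t = (30 x 9 - 270) / 5.5 = 0 (outside (0, 60))
  t = (30 x 9 + 270) / 5.5 = 98.18 (outside (0, 60))
Valid solutions in (0, 60): {32.73} minutes.
The first occurrence is t = 32.73 minutes.
The hands form a 90-degree angle at 32.73 minutes past 9:00.

Final answer: 32.73 minutes past 9:00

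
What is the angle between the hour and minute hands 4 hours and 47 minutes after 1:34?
First find the time 4 hours and 47 minutes after 1:34.
Total minutes: 1 x 60 + 34 + 4 x 60 + 47 = 381.
381 mod 720 = 381 minutes = 6:21.
Now compute the angle at 6:21:
Hour hand: 6 x 30 + 21 x 0.5 = 190.5 degrees
Minute hand: 21 x 6 = 126 degrees
Difference: |190.5 - 126| = 64.5 degrees
The angle is 64.5 degrees

Final answer: 64.5 degrees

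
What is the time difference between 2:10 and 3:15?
From 2:10 to 3:15:
(3 x 60 + 15) - (2 x 60 + 10) = 195 - 130 = 65 minutes
= 1 hour and 5 minutes

Final answer: 1 hour and 5 minutes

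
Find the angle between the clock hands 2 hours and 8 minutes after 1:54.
First find the time 2 hours and 8 minutes after 1:54.
Total minutes: 1 x 60 + 54 + 2 x 60 + 8 = 242.
242 mod 720 = 242 minutes = 4:02.
Now compute the angle at 4:02:
Hour hand: 4 x 30 + 2 x 0.5 = 121 degrees
Minute hand: 2 x 6 = 12 degrees
Difference: |121 - 12| = 109 degrees
The angle is 109 degrees

Final answer: 109 degrees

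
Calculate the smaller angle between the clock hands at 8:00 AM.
Hour hand position: 8 x 30 + 0 x 0.5 = 240 degrees
Minute hand position: 0 x 6 = 0 degrees
Difference: |240 - 0| = 240 degrees
Since 240 > 180, the smaller angle is 360 - 240 = 120 degrees

Final answer: 120 degrees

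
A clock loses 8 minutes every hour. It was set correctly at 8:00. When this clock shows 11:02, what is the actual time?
For every 60 true minutes, the faulty clock advances 52 minutes, so 1 faulty-clock minute corresponds to 60/52 true minutes.
From 8:00 to 11:02 on the faulty dial is 182 minutes.
True elapsed: 182 x 60/52 = 210 minutes = 3 hours and 30 minutes.
True time: 8:00 + 3 hours and 30 minutes = 11:30.

Final answer: 11:30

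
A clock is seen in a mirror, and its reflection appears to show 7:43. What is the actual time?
Reflection across the vertical (12-6) axis maps a hand at angle A degrees to (360 - A) degrees, which sends a reading of T minutes past 12:00 to (720 - T) minutes past 12:00.
Mirror reads 7:43 = 463 minutes past 12:00.
Actual time: (720 - 463) mod 720 = 257 minutes = 4:17.

Final answer: 4:17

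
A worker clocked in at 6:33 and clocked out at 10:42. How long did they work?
From 6:33 to 10:42:
(10 x 60 + 42) - (6 x 60 + 33) = 642 - 393 = 249 minutes
= 4 hours and 9 minutes

Final answer: 4 hours and 9 minutes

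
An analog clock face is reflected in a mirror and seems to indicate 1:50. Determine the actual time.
Reflection across the vertical (12-6) axis maps a hand at angle A degrees to (360 - A) degrees, which sends a reading of T minutes past 12:00 to (720 - T) minutes past 12:00.
Mirror reads 1:50 = 110 minutes past 12:00.
Actual time: (720 - 110) mod 720 = 610 minutes = 10:10.

Final answer: 10:10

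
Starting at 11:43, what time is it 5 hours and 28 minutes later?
Starting time: 11:43
Adding 28 minutes to 43 minutes: 43 + 28 = 71 minutes = 1 hour and 11 minutes
Adding 5 hours: 11 + 5 + 1 (carry) = 17 - 12 = 5
Final time: 5:11

Final answer: 5:11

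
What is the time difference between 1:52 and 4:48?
From 1:52 to 4:48:
(4 x 60 + 48) - (1 x 60 + 52) = 288 - 112 = 176 minutes
= 2 hours and 56 minutes

Final answer: 2 hours and 56 minutes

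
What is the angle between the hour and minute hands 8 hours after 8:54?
First find the time 8 hours after 8:54.
Total minutes: 8 x 60 + 54 + 8 x 60 + 0 = 1014.
1014 mod 720 = 294 minutes = 4:54.
Now compute the angle at 4:54:
Hour hand: 4 x 30 + 54 x 0.5 = 147 degrees
Minute hand: 54 x 6 = 324 degrees
Difference: |147 - 324| = 177 degrees
The angle is 177 degrees

Final answer: 177 degrees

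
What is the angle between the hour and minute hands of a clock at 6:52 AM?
Hour hand position: 6 x 30 + 52 x 0.5 = 206 degrees
Minute hand position: 52 x 6 = 312 degrees
Difference: |206 - 312| = 106 degrees
The angle between the hands is 106 degrees

Final answer: 106 degrees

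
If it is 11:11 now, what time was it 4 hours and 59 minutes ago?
Starting time: 11:11 = 671 total minutes past 12:00
Subtracting: 4 hours and 59 minutes = 299 minutes
671 - 299 = 372 minutes
= 6 hours and 12 minutes past 12:00 = 6:12

Final answer: 6:12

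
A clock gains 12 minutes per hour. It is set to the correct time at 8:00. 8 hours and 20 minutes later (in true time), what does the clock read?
For every 60 true minutes, the faulty clock advances 60 + 12 = 72 minutes.
True elapsed: 8 hours and 20 minutes = 500 minutes.
Faulty clock advances: 500 x 72/60 = 600 minutes (drift: 100 minutes ahead).
Shown time: 8:00 + 600 minutes = 6:00.

Final answer: 6:00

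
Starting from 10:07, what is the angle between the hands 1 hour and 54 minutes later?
First find the time 1 hour and 54 minutes after 10:07.
Total minutes: 10 x 60 + 7 + 1 x 60 + 54 = 721.
721 mod 720 = 1 minutes = 12:01.
Now compute the angle at 12:01:
Hour hand: 0 x 30 + 1 x 0.5 = 0.5 degrees
Minute hand: 1 x 6 = 6 degrees
Difference: |0.5 - 6| = 5.5 degrees
The angle is 5.5 degrees

Final answer: 5.5 degrees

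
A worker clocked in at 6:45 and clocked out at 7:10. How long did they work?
From 6:45 to 7:10:
(7 x 60 + 10) - (6 x 60 + 45) = 430 - 405 = 25 minutes
= 25 minutes

Final answer: 25 minutes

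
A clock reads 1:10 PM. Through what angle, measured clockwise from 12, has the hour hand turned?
The hour hand moves 30 degrees per hour and 0.5 degrees per minute.
At 1:10: (1) x 30 + 10 x 0.5 = 30 + 5 = 35 degrees

Final answer: 35 degrees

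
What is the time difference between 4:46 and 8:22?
From 4:46 to 8:22:
(8 x 60 + 22) - (4 x 60 + 46) = 502 - 286 = 216 minutes
= 3 hours and 36 minutes

Final answer: 3 hours and 36 minutes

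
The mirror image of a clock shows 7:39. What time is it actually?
Reflection across the vertical (12-6) axis maps a hand at angle A degrees to (360 - A) degrees, which sends a reading of T minutes past 12:00 to (720 - T) minutes past 12:00.
Mirror reads 7:39 = 459 minutes past 12:00.
Actual time: (720 - 459) mod 720 = 261 minutes = 4:21.

Final answer: 4:21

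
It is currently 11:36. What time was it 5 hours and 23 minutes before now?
Starting time: 11:36 = 696 total minutes past 12:00
Subtracting: 5 hours and 23 minutes = 323 minutes
696 - 323 = 373 minutes
= 6 hours and 13 minutes past 12:00 = 6:13

Final answer: 6:13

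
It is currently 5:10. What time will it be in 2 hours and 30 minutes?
Starting time: 5:10
Adding 30 minutes to 10 minutes: 10 + 30 = 40 minutes
Adding 2 hours: 5 + 2 = 7
Final time: 7:40

Final answer: 7:40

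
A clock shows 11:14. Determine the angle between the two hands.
Hour hand position: 11 x 30 + 14 x 0.5 = 337 degrees
Minute hand position: 14 x 6 = 84 degrees
Difference: |337 - 84| = 253 degrees
Since 253 > 180, the smaller angle is 360 - 253 = 107 degrees

Final answer: 107 degrees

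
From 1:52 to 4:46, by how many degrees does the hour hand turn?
The hour hand moves 0.5 degrees per minute.
Time elapsed: 4:46 - 1:52 = 174 minutes
Angular displacement: 174 x 0.5 = 87 degrees

Final answer: 87 degrees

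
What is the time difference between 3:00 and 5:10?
From 3:00 to 5:10:
(5 x 60 + 10) - (3 x 60 + 0) = 310 - 180 = 130 minutes
= 2 hours and 10 minutes

Final answer: 2 hours and 10 minutes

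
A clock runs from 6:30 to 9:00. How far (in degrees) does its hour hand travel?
The hour hand moves 0.5 degrees per minute.
Time elapsed: 9:00 - 6:30 = 150 minutes
Angular displacement: 150 x 0.5 = 75 degrees

Final answer: 75 degrees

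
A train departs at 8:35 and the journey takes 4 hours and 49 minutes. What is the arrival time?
Starting time: 8:35
Adding 49 minutes to 35 minutes: 35 + 49 = 84 minutes = 1 hour and 24 minutes
Adding 4 hours: 8 + 4 + 1 (carry) = 13 - 12 = 1
Final time: 1:24

Final answer: 1:24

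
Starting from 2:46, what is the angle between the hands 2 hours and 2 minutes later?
First find the time 2 hours and 2 minutes after 2:46.
Total minutes: 2 x 60 + 46 + 2 x 60 + 2 = 288.
288 mod 720 = 288 minutes = 4:48.
Now compute the angle at 4:48:
Hour hand: 4 x 30 + 48 x 0.5 = 144 degrees
Minute hand: 48 x 6 = 288 degrees
Difference: |144 - 288| = 144 degrees
The angle is 144 degrees

Final answer: 144 degrees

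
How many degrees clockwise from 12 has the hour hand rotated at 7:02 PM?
The hour hand moves 30 degrees per hour and 0.5 degrees per minute.
At 7:02: (7) x 30 + 2 x 0.5 = 210 + 1 = 211 degrees

Final answer: 211 degrees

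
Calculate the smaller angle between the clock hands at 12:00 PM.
Hour hand position: 0 x 30 + 0 x 0.5 = 0 degrees
Minute hand position: 0 x 6 = 0 degrees
Difference: |0 - 0| = 0 degrees
The angle between the hands is 0 degrees

Final answer: 0 degrees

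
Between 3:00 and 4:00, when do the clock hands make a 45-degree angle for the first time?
At t minutes past 3:00, the hour hand is at 30 x 3 + 0.5t degrees and the minute hand is at 6t degrees.
The smaller angle between them is 45 degrees when |30H - 5.5t| = 45 or |30H - 5.5t| = 315.
With H = 3, solve 30 x 3 - 5.5t = +/- target for each target:
  t = (30 x 3 - 45) / 5.5 = 8.18
  t = (30 x 3 + 45) / 5.5 = 24.55
  t = (30 x 3 - 315) / 5.5 = -40.91 (outside (0, 60))
  t = (30 x 3 + 315) / 5.5 = 73.64 (outside (0, 60))
Valid solutions in (0, 60): {8.18, 24.55} minutes.
The first occurrence is t = 8.18 minutes.
The hands form a 45-degree angle at 8.18 minutes past 3:00.

Final answer: 8.18 minutes past 3:00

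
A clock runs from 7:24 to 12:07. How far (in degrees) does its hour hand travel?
The hour hand moves 0.5 degrees per minute.
Time elapsed: 12:07 - 7:24 = 283 minutes
Angular displacement: 283 x 0.5 = 141.5 degrees

Final answer: 141.5 degrees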